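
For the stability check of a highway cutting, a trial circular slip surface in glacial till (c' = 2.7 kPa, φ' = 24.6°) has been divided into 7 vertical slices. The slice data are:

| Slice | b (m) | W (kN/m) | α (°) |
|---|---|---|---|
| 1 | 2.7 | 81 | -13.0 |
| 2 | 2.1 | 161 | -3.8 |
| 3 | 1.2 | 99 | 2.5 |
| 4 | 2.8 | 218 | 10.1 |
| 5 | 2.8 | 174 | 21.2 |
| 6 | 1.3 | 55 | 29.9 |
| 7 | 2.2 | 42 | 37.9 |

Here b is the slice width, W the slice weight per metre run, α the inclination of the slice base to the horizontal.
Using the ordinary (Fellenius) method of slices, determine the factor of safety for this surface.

FS = 3.15

Ordinary method of slices: FS = Σ[c'·Δl_i + (W_i cosα_i)·tanφ'] / Σ W_i sinα_i, with Δl_i = b_i / cosα_i.
Slice 1: Δl = 2.7/cos(-13.0°) = 2.771 m; N'_1 = 81·cos(-13.0°) = 78.9; c'Δl = 7.48; W sinα = -18.2
Slice 2: Δl = 2.1/cos(-3.8°) = 2.105 m; N'_2 = 161·cos(-3.8°) = 160.6; c'Δl = 5.68; W sinα = -10.7
Slice 3: Δl = 1.2/cos2.5° = 1.201 m; N'_3 = 99·cos2.5° = 98.9; c'Δl = 3.24; W sinα = 4.3
Slice 4: Δl = 2.8/cos10.1° = 2.844 m; N'_4 = 218·cos10.1° = 214.6; c'Δl = 7.68; W sinα = 38.2
Slice 5: Δl = 2.8/cos21.2° = 3.003 m; N'_5 = 174·cos21.2° = 162.2; c'Δl = 8.11; W sinα = 62.9
Slice 6: Δl = 1.3/cos29.9° = 1.500 m; N'_6 = 55·cos29.9° = 47.7; c'Δl = 4.05; W sinα = 27.4
Slice 7: Δl = 2.2/cos37.9° = 2.788 m; N'_7 = 42·cos37.9° = 33.1; c'Δl = 7.53; W sinα = 25.8
Σc'Δl = 43.8 kN/m; ΣN' = 796.1 kN/m; ΣW sinα = 129.8 kN/m
Resisting = 43.8 + 796.1·tan24.6° = 43.8 + 364.5 = 408.3 kN/m
FS = 408.3 / 129.8 = 3.145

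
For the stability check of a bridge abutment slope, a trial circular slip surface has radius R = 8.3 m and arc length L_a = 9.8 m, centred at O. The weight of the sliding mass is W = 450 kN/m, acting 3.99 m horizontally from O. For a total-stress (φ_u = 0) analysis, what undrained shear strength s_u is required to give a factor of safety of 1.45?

FS = s_u·L_a·R / (W·d), so s_u = FS·W·d / (L_a·R).
s_u = 1.45·450·3.99 / (9.80·8.3) = 2603.5 / 81.34 = 32.01 kPa

s_u = 32.0 kPa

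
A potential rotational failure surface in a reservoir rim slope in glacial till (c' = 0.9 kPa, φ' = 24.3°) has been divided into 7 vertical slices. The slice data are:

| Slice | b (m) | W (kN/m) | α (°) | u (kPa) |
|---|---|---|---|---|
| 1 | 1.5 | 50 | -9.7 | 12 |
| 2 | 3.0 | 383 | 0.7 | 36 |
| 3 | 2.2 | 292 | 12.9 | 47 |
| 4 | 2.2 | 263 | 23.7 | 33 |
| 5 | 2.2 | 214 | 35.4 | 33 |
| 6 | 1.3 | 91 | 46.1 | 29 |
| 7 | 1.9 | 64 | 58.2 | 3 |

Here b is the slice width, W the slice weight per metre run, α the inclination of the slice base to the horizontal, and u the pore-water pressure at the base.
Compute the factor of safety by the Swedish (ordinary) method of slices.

FS = 0.88

Ordinary method of slices: FS = Σ[c'·Δl_i + (W_i cosα_i − u_i·Δl_i)·tanφ'] / Σ W_i sinα_i, with Δl_i = b_i / cosα_i.
Slice 1: Δl = 1.5/cos(-9.7°) = 1.522 m; N'_1 = 50·cos(-9.7°) − 12·1.522 = 31.0; c'Δl = 1.37; W sinα = -8.4
Slice 2: Δl = 3.0/cos0.7° = 3.000 m; N'_2 = 383·cos0.7° − 36·3.000 = 275.0; c'Δl = 2.70; W sinα = 4.7
Slice 3: Δl = 2.2/cos12.9° = 2.257 m; N'_3 = 292·cos12.9° − 47·2.257 = 178.6; c'Δl = 2.03; W sinα = 65.2
Slice 4: Δl = 2.2/cos23.7° = 2.403 m; N'_4 = 263·cos23.7° − 33·2.403 = 161.5; c'Δl = 2.16; W sinα = 105.7
Slice 5: Δl = 2.2/cos35.4° = 2.699 m; N'_5 = 214·cos35.4° − 33·2.699 = 85.4; c'Δl = 2.43; W sinα = 124.0
Slice 6: Δl = 1.3/cos46.1° = 1.875 m; N'_6 = 91·cos46.1° − 29·1.875 = 8.7; c'Δl = 1.69; W sinα = 65.6
Slice 7: Δl = 1.9/cos58.2° = 3.606 m; N'_7 = 64·cos58.2° − 3·3.606 = 22.9; c'Δl = 3.25; W sinα = 54.4
Σc'Δl = 15.6 kN/m; ΣN' = 763.1 kN/m; ΣW sinα = 411.1 kN/m
Resisting = 15.6 + 763.1·tan24.3° = 15.6 + 344.5 = 360.2 kN/m
FS = 360.2 / 411.1 = 0.876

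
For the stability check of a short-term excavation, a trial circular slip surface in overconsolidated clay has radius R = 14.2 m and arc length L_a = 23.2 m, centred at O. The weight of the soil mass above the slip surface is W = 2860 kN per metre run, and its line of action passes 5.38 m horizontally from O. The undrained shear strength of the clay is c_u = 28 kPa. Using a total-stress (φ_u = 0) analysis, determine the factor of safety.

Taking moments about the centre O, the resisting moment is provided by the undrained shear strength acting along the arc:
M_R = c_u·L_a·R = 28·23.20·14.2 = 9224.3 kN·m/m
M_D = W·d = 2860·5.38 = 15386.8 kN·m/m
FS = M_R / M_D = 9224.3 / 15386.8 = 0.599

FS = 0.60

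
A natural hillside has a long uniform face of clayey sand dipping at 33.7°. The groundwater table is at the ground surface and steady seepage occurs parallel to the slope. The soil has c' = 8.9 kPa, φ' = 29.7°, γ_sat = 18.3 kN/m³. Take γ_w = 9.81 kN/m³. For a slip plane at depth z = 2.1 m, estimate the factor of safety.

With seepage parallel to the slope and the water table at the surface, the effective normal stress on the slip plane uses the buoyant unit weight γ' = γ_sat − γ_w while the driving shear stress uses γ_sat:
FS = [c' + γ' z cos²β tanφ'] / [γ_sat z sinβ cosβ]
γ' = 18.3 − 9.81 = 8.49 kN/m³
Numerator = 8.9 + 8.49·2.1·cos²33.7°·tan29.7° = 8.9 + 8.49·2.1·0.6921·0.5704 = 15.939 kPa
Denominator = 18.3·2.1·sin33.7°·cos33.7° = 18.3·2.1·0.5548·0.8320 = 17.739 kPa
FS = 15.939 / 17.739 = 0.898

FS = 0.90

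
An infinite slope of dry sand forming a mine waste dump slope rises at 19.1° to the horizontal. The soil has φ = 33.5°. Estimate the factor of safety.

FS = 1.91

For a dry cohesionless infinite slope the factor of safety is FS = tanφ / tanβ.
FS = tan33.5° / tan19.1° = 0.6619 / 0.3463 = 1.911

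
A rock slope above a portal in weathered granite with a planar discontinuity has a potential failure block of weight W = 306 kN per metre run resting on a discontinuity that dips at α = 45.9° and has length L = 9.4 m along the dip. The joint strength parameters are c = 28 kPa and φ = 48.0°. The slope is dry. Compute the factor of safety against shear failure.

Resolving the block weight along and normal to the plane and applying the Mohr–Coulomb strength on the joint:
N' = W cosα = 306·cos45.9° = 212.9 kN/m
Driving force T = W sinα = 306·sin45.9° = 219.7 kN/m
Resisting force R = c·L + N'·tanφ = 28·9.4 + 212.9·tan48.0° = 263.2 + 236.5 = 499.7 kN/m
FS = R / T = 499.7 / 219.7 = 2.274

FS = 2.27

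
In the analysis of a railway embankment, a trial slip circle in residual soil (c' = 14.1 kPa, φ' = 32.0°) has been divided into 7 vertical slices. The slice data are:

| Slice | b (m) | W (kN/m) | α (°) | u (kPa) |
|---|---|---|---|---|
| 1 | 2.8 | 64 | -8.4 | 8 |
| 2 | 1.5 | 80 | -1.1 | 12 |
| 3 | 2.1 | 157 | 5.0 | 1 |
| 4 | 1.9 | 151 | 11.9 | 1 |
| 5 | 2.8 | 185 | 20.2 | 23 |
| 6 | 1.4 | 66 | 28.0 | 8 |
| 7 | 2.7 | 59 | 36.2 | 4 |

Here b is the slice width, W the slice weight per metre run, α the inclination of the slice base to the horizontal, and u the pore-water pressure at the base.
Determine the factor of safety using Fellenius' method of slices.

Ordinary method of slices: FS = Σ[c'·Δl_i + (W_i cosα_i − u_i·Δl_i)·tanφ'] / Σ W_i sinα_i, with Δl_i = b_i / cosα_i.
Slice 1: Δl = 2.8/cos(-8.4°) = 2.830 m; N'_1 = 64·cos(-8.4°) − 8·2.830 = 40.7; c'Δl = 39.91; W sinα = -9.3
Slice 2: Δl = 1.5/cos(-1.1°) = 1.500 m; N'_2 = 80·cos(-1.1°) − 12·1.500 = 62.0; c'Δl = 21.15; W sinα = -1.5
Slice 3: Δl = 2.1/cos5.0° = 2.108 m; N'_3 = 157·cos5.0° − 1·2.108 = 154.3; c'Δl = 29.72; W sinα = 13.7
Slice 4: Δl = 1.9/cos11.9° = 1.942 m; N'_4 = 151·cos11.9° − 1·1.942 = 145.8; c'Δl = 27.38; W sinα = 31.1
Slice 5: Δl = 2.8/cos20.2° = 2.984 m; N'_5 = 185·cos20.2° − 23·2.984 = 105.0; c'Δl = 42.07; W sinα = 63.9
Slice 6: Δl = 1.4/cos28.0° = 1.586 m; N'_6 = 66·cos28.0° − 8·1.586 = 45.6; c'Δl = 22.36; W sinα = 31.0
Slice 7: Δl = 2.7/cos36.2° = 3.346 m; N'_7 = 59·cos36.2° − 4·3.346 = 34.2; c'Δl = 47.18; W sinα = 34.8
Σc'Δl = 229.8 kN/m; ΣN' = 587.6 kN/m; ΣW sinα = 163.6 kN/m
Resisting = 229.8 + 587.6·tan32.0° = 229.8 + 367.2 = 596.9 kN/m
FS = 596.9 / 163.6 = 3.648

FS = 3.65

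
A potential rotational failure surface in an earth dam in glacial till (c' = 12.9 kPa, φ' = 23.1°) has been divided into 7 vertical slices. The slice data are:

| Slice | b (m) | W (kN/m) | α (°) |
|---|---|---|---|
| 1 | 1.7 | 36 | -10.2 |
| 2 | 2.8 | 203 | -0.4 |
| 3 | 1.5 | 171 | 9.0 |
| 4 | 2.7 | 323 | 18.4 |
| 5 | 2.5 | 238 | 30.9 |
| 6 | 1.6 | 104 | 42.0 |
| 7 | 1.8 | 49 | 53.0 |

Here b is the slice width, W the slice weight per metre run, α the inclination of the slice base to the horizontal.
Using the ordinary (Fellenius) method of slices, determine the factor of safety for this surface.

FS = 1.86

Ordinary method of slices: FS = Σ[c'·Δl_i + (W_i cosα_i)·tanφ'] / Σ W_i sinα_i, with Δl_i = b_i / cosα_i.
Slice 1: Δl = 1.7/cos(-10.2°) = 1.727 m; N'_1 = 36·cos(-10.2°) = 35.4; c'Δl = 22.28; W sinα = -6.4
Slice 2: Δl = 2.8/cos(-0.4°) = 2.800 m; N'_2 = 203·cos(-0.4°) = 203.0; c'Δl = 36.12; W sinα = -1.4
Slice 3: Δl = 1.5/cos9.0° = 1.519 m; N'_3 = 171·cos9.0° = 168.9; c'Δl = 19.59; W sinα = 26.8
Slice 4: Δl = 2.7/cos18.4° = 2.845 m; N'_4 = 323·cos18.4° = 306.5; c'Δl = 36.71; W sinα = 102.0
Slice 5: Δl = 2.5/cos30.9° = 2.914 m; N'_5 = 238·cos30.9° = 204.2; c'Δl = 37.58; W sinα = 122.2
Slice 6: Δl = 1.6/cos42.0° = 2.153 m; N'_6 = 104·cos42.0° = 77.3; c'Δl = 27.77; W sinα = 69.6
Slice 7: Δl = 1.8/cos53.0° = 2.991 m; N'_7 = 49·cos53.0° = 29.5; c'Δl = 38.58; W sinα = 39.1
Σc'Δl = 218.6 kN/m; ΣN' = 1024.8 kN/m; ΣW sinα = 351.9 kN/m
Resisting = 218.6 + 1024.8·tan23.1° = 218.6 + 437.1 = 655.8 kN/m
FS = 655.8 / 351.9 = 1.864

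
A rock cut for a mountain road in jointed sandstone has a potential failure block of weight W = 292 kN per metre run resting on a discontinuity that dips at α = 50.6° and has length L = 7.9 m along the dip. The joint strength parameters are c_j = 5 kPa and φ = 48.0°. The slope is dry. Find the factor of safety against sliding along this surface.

Resolving the block weight along and normal to the plane and applying the Mohr–Coulomb strength on the joint:
N' = W cosα = 292·cos50.6° = 185.3 kN/m
Driving force T = W sinα = 292·sin50.6° = 225.6 kN/m
Resisting force R = c_j·L + N'·tanφ = 5·7.9 + 185.3·tan48.0° = 39.5 + 205.8 = 245.3 kN/m
FS = R / T = 245.3 / 225.6 = 1.087

FS = 1.09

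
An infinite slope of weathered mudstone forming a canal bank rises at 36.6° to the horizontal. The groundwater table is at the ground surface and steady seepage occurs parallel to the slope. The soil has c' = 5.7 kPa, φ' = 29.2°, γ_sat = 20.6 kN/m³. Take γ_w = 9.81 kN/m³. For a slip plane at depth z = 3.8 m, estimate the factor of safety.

With seepage parallel to the slope and the water table at the surface, the effective normal stress on the slip plane uses the buoyant unit weight γ' = γ_sat − γ_w while the driving shear stress uses γ_sat:
FS = [c' + γ' z cos²β tanφ'] / [γ_sat z sinβ cosβ]
γ' = 20.6 − 9.81 = 10.79 kN/m³
Numerator = 5.7 + 10.79·3.8·cos²36.6°·tan29.2° = 5.7 + 10.79·3.8·0.6445·0.5589 = 20.469 kPa
Denominator = 20.6·3.8·sin36.6°·cos36.6° = 20.6·3.8·0.5962·0.8028 = 37.469 kPa
FS = 20.469 / 37.469 = 0.546

FS = 0.55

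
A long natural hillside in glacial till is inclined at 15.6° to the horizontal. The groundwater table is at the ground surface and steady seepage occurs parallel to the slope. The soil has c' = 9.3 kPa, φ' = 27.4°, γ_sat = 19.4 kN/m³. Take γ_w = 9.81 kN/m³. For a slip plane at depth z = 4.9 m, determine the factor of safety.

With seepage parallel to the slope and the water table at the surface, the effective normal stress on the slip plane uses the buoyant unit weight γ' = γ_sat − γ_w while the driving shear stress uses γ_sat:
FS = [c' + γ' z cos²β tanφ'] / [γ_sat z sinβ cosβ]
γ' = 19.4 − 9.81 = 9.59 kN/m³
Numerator = 9.3 + 9.59·4.9·cos²15.6°·tan27.4° = 9.3 + 9.59·4.9·0.9277·0.5184 = 31.896 kPa
Denominator = 19.4·4.9·sin15.6°·cos15.6° = 19.4·4.9·0.2689·0.9632 = 24.622 kPa
FS = 31.896 / 24.622 = 1.295

FS = 1.30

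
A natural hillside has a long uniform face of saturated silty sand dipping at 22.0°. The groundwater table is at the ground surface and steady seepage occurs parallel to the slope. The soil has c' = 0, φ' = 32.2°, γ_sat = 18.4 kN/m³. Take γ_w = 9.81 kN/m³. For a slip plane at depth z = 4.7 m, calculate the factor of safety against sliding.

FS = 0.73

With seepage parallel to the slope and the water table at the surface, the effective normal stress on the slip plane uses the buoyant unit weight γ' = γ_sat − γ_w while the driving shear stress uses γ_sat:
FS = [c' + γ' z cos²β tanφ'] / [γ_sat z sinβ cosβ]
(For c' = 0 this reduces to FS = (γ'/γ_sat)·tanφ'/tanβ.)
γ' = 18.4 − 9.81 = 8.59 kN/m³
Numerator = 0.0 + 8.59·4.7·cos²22.0°·tan32.2° = 0.0 + 8.59·4.7·0.8597·0.6297 = 21.856 kPa
Denominator = 18.4·4.7·sin22.0°·cos22.0° = 18.4·4.7·0.3746·0.9272 = 30.037 kPa
FS = 21.856 / 30.037 = 0.728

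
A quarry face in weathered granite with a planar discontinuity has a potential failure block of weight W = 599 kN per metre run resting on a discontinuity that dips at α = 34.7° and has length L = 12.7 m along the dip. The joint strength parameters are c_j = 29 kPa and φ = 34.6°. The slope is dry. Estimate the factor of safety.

Resolving the block weight along and normal to the plane and applying the Mohr–Coulomb strength on the joint:
N' = W cosα = 599·cos34.7° = 492.5 kN/m
Driving force T = W sinα = 599·sin34.7° = 341.0 kN/m
Resisting force R = c_j·L + N'·tanφ = 29·12.7 + 492.5·tan34.6° = 368.3 + 339.7 = 708.0 kN/m
FS = R / T = 708.0 / 341.0 = 2.076

FS = 2.08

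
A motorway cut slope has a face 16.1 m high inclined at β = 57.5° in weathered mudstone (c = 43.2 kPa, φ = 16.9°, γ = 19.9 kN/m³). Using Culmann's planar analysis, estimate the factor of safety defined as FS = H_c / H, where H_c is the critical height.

FS = 1.81

H_c = (4c/γ) · sinβ cosφ / [1 − cos(β − φ)]
    = (4·43.2/19.9) · sin57.5°·cos16.9° / [1 − cos40.6°]
    = 8.683 · 0.8070 / 0.2407 = 29.11 m
FS = H_c / H = 29.11 / 16.1 = 1.808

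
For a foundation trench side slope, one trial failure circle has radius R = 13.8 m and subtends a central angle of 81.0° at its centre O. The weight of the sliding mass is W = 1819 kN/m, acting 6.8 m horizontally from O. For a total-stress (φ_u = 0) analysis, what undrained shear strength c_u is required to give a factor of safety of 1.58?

c_u = 72.6 kPa

FS = c_u·L_a·R / (W·d), so c_u = FS·W·d / (L_a·R).
Arc length L_a = R·θ = 13.8·(81.0°·π/180) = 13.8·1.4137 = 19.51 m
c_u = 1.58·1819·6.8 / (19.51·13.8) = 19543.3 / 269.23 = 72.59 kPa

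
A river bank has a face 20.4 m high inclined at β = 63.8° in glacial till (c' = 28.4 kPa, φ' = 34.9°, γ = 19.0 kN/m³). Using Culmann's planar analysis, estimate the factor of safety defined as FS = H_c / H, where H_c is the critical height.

FS = 1.73

H_c = (4c'/γ) · sinβ cosφ' / [1 − cos(β − φ')]
    = (4·28.4/19.0) · sin63.8°·cos34.9° / [1 − cos28.9°]
    = 5.979 · 0.7359 / 0.1245 = 35.33 m
FS = H_c / H = 35.33 / 20.4 = 1.732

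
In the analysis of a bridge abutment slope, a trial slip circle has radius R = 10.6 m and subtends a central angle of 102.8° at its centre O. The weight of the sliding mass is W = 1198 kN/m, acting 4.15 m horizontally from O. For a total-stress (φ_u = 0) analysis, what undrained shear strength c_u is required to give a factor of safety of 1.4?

FS = c_u·L_a·R / (W·d), so c_u = FS·W·d / (L_a·R).
Arc length L_a = R·θ = 10.6·(102.8°·π/180) = 10.6·1.7942 = 19.02 m
c_u = 1.4·1198·4.15 / (19.02·10.6) = 6960.4 / 201.60 = 34.53 kPa

c_u = 34.5 kPa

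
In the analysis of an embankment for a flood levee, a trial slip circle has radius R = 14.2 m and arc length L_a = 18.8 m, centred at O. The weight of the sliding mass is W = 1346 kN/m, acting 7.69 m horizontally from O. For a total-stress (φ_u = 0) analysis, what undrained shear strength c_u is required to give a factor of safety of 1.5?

FS = c_u·L_a·R / (W·d), so c_u = FS·W·d / (L_a·R).
c_u = 1.5·1346·7.69 / (18.80·14.2) = 15526.1 / 266.96 = 58.16 kPa

c_u = 58.2 kPa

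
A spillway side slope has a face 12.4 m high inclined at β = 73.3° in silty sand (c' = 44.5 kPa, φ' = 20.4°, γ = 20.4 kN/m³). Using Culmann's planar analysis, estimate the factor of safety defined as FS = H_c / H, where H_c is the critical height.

H_c = (4c'/γ) · sinβ cosφ' / [1 − cos(β − φ')]
    = (4·44.5/20.4) · sin73.3°·cos20.4° / [1 − cos52.9°]
    = 8.725 · 0.8977 / 0.3968 = 19.74 m
FS = H_c / H = 19.74 / 12.4 = 1.592

FS = 1.59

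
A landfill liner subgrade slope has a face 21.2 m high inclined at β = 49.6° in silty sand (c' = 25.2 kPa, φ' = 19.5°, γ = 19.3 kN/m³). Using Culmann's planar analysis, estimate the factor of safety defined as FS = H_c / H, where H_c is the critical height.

FS = 1.31

H_c = (4c'/γ) · sinβ cosφ' / [1 − cos(β − φ')]
    = (4·25.2/19.3) · sin49.6°·cos19.5° / [1 − cos30.1°]
    = 5.223 · 0.7179 / 0.1348 = 27.80 m
FS = H_c / H = 27.80 / 21.2 = 1.311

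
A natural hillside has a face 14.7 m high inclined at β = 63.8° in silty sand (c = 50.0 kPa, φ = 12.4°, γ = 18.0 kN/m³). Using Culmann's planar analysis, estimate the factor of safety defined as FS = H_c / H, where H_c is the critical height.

FS = 1.76

H_c = (4c/γ) · sinβ cosφ / [1 − cos(β − φ)]
    = (4·50.0/18.0) · sin63.8°·cos12.4° / [1 − cos51.4°]
    = 11.111 · 0.8763 / 0.3761 = 25.89 m
FS = H_c / H = 25.89 / 14.7 = 1.761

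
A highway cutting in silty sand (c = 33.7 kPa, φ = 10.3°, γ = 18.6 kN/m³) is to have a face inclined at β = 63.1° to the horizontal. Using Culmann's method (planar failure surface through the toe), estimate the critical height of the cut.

H_c = 16.08 m

Culmann's analysis gives the critical failure plane at α_cr = (β + φ)/2 = (63.1 + 10.3)/2 = 36.7°, and the critical height
H_c = (4c/γ) · sinβ cosφ / [1 − cos(β − φ)]
    = (4·33.7/18.6) · sin63.1°·cos10.3° / [1 − cos(52.8°)]
    = 7.247 · 0.8918·0.9839 / [1 − 0.6046]
    = 7.247 · 0.8774 / 0.3954
    = 16.08 m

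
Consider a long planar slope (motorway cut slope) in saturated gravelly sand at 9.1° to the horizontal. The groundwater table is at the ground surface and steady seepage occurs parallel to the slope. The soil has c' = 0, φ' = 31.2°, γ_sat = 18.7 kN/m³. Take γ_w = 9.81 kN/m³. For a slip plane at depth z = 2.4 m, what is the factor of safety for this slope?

With seepage parallel to the slope and the water table at the surface, the effective normal stress on the slip plane uses the buoyant unit weight γ' = γ_sat − γ_w while the driving shear stress uses γ_sat:
FS = [c' + γ' z cos²β tanφ'] / [γ_sat z sinβ cosβ]
(For c' = 0 this reduces to FS = (γ'/γ_sat)·tanφ'/tanβ.)
γ' = 18.7 − 9.81 = 8.89 kN/m³
Numerator = 0.0 + 8.89·2.4·cos²9.1°·tan31.2° = 0.0 + 8.89·2.4·0.9750·0.6056 = 12.598 kPa
Denominator = 18.7·2.4·sin9.1°·cos9.1° = 18.7·2.4·0.1582·0.9874 = 7.009 kPa
FS = 12.598 / 7.009 = 1.798

FS = 1.80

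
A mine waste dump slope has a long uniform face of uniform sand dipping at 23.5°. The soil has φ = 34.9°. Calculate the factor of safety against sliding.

For a dry cohesionless infinite slope the factor of safety is FS = tanφ / tanβ.
FS = tan34.9° / tan23.5° = 0.6976 / 0.4348 = 1.604

FS = 1.60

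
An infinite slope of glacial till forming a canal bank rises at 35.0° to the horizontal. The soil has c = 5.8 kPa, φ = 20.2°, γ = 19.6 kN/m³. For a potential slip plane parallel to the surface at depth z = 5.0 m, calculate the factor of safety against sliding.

For an infinite slope with a slip plane parallel to the surface (no pore pressure): FS = [c + γz cos²β tanφ] / [γz sinβ cosβ].
γz = 19.6·5.0 = 98.00 kN/m²
Numerator = 5.8 + 98.00·cos²35.0°·tan20.2° = 5.8 + 98.00·0.6710·0.3679 = 29.995 kPa
Denominator = 98.00·sin35.0°·cos35.0° = 98.00·0.5736·0.8192 = 46.045 kPa
FS = 29.995 / 46.045 = 0.651

FS = 0.65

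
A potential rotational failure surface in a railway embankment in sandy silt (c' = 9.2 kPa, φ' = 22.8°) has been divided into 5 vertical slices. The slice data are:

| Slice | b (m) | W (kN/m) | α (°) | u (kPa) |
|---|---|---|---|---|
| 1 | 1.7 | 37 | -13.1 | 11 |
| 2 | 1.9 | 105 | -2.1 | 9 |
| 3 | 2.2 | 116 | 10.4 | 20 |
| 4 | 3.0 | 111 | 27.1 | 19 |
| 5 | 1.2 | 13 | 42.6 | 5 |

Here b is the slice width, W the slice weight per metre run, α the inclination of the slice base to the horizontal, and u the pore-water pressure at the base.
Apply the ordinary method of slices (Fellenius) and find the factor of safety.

Ordinary method of slices: FS = Σ[c'·Δl_i + (W_i cosα_i − u_i·Δl_i)·tanφ'] / Σ W_i sinα_i, with Δl_i = b_i / cosα_i.
Slice 1: Δl = 1.7/cos(-13.1°) = 1.745 m; N'_1 = 37·cos(-13.1°) − 11·1.745 = 16.8; c'Δl = 16.06; W sinα = -8.4
Slice 2: Δl = 1.9/cos(-2.1°) = 1.901 m; N'_2 = 105·cos(-2.1°) − 9·1.901 = 87.8; c'Δl = 17.49; W sinα = -3.8
Slice 3: Δl = 2.2/cos10.4° = 2.237 m; N'_3 = 116·cos10.4° − 20·2.237 = 69.4; c'Δl = 20.58; W sinα = 20.9
Slice 4: Δl = 3.0/cos27.1° = 3.370 m; N'_4 = 111·cos27.1° − 19·3.370 = 34.8; c'Δl = 31.00; W sinα = 50.6
Slice 5: Δl = 1.2/cos42.6° = 1.630 m; N'_5 = 13·cos42.6° − 5·1.630 = 1.4; c'Δl = 15.00; W sinα = 8.8
Σc'Δl = 100.1 kN/m; ΣN' = 210.2 kN/m; ΣW sinα = 68.1 kN/m
Resisting = 100.1 + 210.2·tan22.8° = 100.1 + 88.4 = 188.5 kN/m
FS = 188.5 / 68.1 = 2.769

FS = 2.77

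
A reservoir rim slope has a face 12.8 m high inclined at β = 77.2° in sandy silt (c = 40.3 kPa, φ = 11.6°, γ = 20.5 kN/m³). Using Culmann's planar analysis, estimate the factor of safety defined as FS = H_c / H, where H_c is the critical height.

FS = 1.00

H_c = (4c/γ) · sinβ cosφ / [1 − cos(β − φ)]
    = (4·40.3/20.5) · sin77.2°·cos11.6° / [1 − cos65.6°]
    = 7.863 · 0.9552 / 0.5869 = 12.80 m
FS = H_c / H = 12.80 / 12.8 = 1.000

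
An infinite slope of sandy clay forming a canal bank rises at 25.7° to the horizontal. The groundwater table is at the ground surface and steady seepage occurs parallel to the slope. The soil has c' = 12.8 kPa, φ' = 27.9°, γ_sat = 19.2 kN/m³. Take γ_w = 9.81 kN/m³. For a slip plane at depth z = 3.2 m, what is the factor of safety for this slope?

FS = 1.07

With seepage parallel to the slope and the water table at the surface, the effective normal stress on the slip plane uses the buoyant unit weight γ' = γ_sat − γ_w while the driving shear stress uses γ_sat:
FS = [c' + γ' z cos²β tanφ'] / [γ_sat z sinβ cosβ]
γ' = 19.2 − 9.81 = 9.39 kN/m³
Numerator = 12.8 + 9.39·3.2·cos²25.7°·tan27.9° = 12.8 + 9.39·3.2·0.8119·0.5295 = 25.718 kPa
Denominator = 19.2·3.2·sin25.7°·cos25.7° = 19.2·3.2·0.4337·0.9011 = 24.008 kPa
FS = 25.718 / 24.008 = 1.071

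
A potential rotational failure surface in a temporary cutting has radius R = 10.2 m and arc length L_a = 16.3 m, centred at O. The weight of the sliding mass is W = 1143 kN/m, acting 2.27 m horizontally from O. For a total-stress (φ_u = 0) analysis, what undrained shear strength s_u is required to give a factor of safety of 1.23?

s_u = 19.2 kPa

FS = s_u·L_a·R / (W·d), so s_u = FS·W·d / (L_a·R).
s_u = 1.23·1143·2.27 / (16.30·10.2) = 3191.4 / 166.26 = 19.20 kPa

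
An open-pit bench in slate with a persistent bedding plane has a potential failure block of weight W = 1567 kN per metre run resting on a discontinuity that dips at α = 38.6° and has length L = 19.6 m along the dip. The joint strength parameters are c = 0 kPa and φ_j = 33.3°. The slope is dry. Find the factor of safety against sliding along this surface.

FS = 0.82

Resolving the block weight along and normal to the plane and applying the Mohr–Coulomb strength on the joint:
N' = W cosα = 1567·cos38.6° = 1224.6 kN/m
Driving force T = W sinα = 1567·sin38.6° = 977.6 kN/m
Resisting force R = c·L + N'·tanφ_j = 0·19.6 + 1224.6·tan33.3° = 0.0 + 804.4 = 804.4 kN/m
FS = R / T = 804.4 / 977.6 = 0.823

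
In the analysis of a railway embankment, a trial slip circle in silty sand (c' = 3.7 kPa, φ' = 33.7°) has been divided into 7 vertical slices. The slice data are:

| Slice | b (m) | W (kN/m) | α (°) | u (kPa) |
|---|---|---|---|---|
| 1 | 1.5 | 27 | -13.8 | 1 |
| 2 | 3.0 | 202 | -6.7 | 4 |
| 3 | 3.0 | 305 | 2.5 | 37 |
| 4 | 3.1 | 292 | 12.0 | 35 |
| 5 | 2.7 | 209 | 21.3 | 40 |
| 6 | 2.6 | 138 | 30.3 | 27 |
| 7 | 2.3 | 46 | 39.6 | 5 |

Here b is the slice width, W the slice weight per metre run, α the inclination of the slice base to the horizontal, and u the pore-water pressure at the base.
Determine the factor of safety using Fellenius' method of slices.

FS = 2.52

Ordinary method of slices: FS = Σ[c'·Δl_i + (W_i cosα_i − u_i·Δl_i)·tanφ'] / Σ W_i sinα_i, with Δl_i = b_i / cosα_i.
Slice 1: Δl = 1.5/cos(-13.8°) = 1.545 m; N'_1 = 27·cos(-13.8°) − 1·1.545 = 24.7; c'Δl = 5.71; W sinα = -6.4
Slice 2: Δl = 3.0/cos(-6.7°) = 3.021 m; N'_2 = 202·cos(-6.7°) − 4·3.021 = 188.5; c'Δl = 11.18; W sinα = -23.6
Slice 3: Δl = 3.0/cos2.5° = 3.003 m; N'_3 = 305·cos2.5° − 37·3.003 = 193.6; c'Δl = 11.11; W sinα = 13.3
Slice 4: Δl = 3.1/cos12.0° = 3.169 m; N'_4 = 292·cos12.0° − 35·3.169 = 174.7; c'Δl = 11.73; W sinα = 60.7
Slice 5: Δl = 2.7/cos21.3° = 2.898 m; N'_5 = 209·cos21.3° − 40·2.898 = 78.8; c'Δl = 10.72; W sinα = 75.9
Slice 6: Δl = 2.6/cos30.3° = 3.011 m; N'_6 = 138·cos30.3° − 27·3.011 = 37.8; c'Δl = 11.14; W sinα = 69.6
Slice 7: Δl = 2.3/cos39.6° = 2.985 m; N'_7 = 46·cos39.6° − 5·2.985 = 20.5; c'Δl = 11.04; W sinα = 29.3
Σc'Δl = 72.6 kN/m; ΣN' = 718.7 kN/m; ΣW sinα = 218.9 kN/m
Resisting = 72.6 + 718.7·tan33.7° = 72.6 + 479.3 = 551.9 kN/m
FS = 551.9 / 218.9 = 2.522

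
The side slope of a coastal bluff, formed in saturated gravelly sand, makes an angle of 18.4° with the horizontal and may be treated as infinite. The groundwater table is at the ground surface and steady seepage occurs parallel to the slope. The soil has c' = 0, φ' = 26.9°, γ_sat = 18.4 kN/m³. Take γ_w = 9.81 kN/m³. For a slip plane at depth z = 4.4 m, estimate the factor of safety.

FS = 0.71

With seepage parallel to the slope and the water table at the surface, the effective normal stress on the slip plane uses the buoyant unit weight γ' = γ_sat − γ_w while the driving shear stress uses γ_sat:
FS = [c' + γ' z cos²β tanφ'] / [γ_sat z sinβ cosβ]
(For c' = 0 this reduces to FS = (γ'/γ_sat)·tanφ'/tanβ.)
γ' = 18.4 − 9.81 = 8.59 kN/m³
Numerator = 0.0 + 8.59·4.4·cos²18.4°·tan26.9° = 0.0 + 8.59·4.4·0.9004·0.5073 = 17.265 kPa
Denominator = 18.4·4.4·sin18.4°·cos18.4° = 18.4·4.4·0.3156·0.9489 = 24.248 kPa
FS = 17.265 / 24.248 = 0.712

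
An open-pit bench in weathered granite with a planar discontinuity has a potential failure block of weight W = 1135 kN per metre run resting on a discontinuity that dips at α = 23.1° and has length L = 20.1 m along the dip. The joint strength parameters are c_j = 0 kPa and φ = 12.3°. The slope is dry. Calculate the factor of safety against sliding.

Resolving the block weight along and normal to the plane and applying the Mohr–Coulomb strength on the joint:
N' = W cosα = 1135·cos23.1° = 1044.0 kN/m
Driving force T = W sinα = 1135·sin23.1° = 445.3 kN/m
Resisting force R = c_j·L + N'·tanφ = 0·20.1 + 1044.0·tan12.3° = 0.0 + 227.6 = 227.6 kN/m
FS = R / T = 227.6 / 445.3 = 0.511

FS = 0.51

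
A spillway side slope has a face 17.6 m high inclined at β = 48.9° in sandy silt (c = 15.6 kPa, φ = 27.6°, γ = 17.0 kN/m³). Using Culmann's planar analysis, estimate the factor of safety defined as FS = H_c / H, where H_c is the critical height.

H_c = (4c/γ) · sinβ cosφ / [1 − cos(β − φ)]
    = (4·15.6/17.0) · sin48.9°·cos27.6° / [1 − cos21.3°]
    = 3.671 · 0.6678 / 0.0683 = 35.88 m
FS = H_c / H = 35.88 / 17.6 = 2.039

FS = 2.04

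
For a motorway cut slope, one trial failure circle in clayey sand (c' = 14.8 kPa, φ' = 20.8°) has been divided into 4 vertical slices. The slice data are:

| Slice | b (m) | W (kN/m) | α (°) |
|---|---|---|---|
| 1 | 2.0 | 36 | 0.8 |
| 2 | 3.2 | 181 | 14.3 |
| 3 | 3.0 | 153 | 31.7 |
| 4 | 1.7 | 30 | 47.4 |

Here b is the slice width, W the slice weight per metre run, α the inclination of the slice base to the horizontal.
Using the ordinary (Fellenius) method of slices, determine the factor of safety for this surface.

Ordinary method of slices: FS = Σ[c'·Δl_i + (W_i cosα_i)·tanφ'] / Σ W_i sinα_i, with Δl_i = b_i / cosα_i.
Slice 1: Δl = 2.0/cos0.8° = 2.000 m; N'_1 = 36·cos0.8° = 36.0; c'Δl = 29.60; W sinα = 0.5
Slice 2: Δl = 3.2/cos14.3° = 3.302 m; N'_2 = 181·cos14.3° = 175.4; c'Δl = 48.87; W sinα = 44.7
Slice 3: Δl = 3.0/cos31.7° = 3.526 m; N'_3 = 153·cos31.7° = 130.2; c'Δl = 52.19; W sinα = 80.4
Slice 4: Δl = 1.7/cos47.4° = 2.512 m; N'_4 = 30·cos47.4° = 20.3; c'Δl = 37.17; W sinα = 22.1
Σc'Δl = 167.8 kN/m; ΣN' = 361.9 kN/m; ΣW sinα = 147.7 kN/m
Resisting = 167.8 + 361.9·tan20.8° = 167.8 + 137.5 = 305.3 kN/m
FS = 305.3 / 147.7 = 2.067

FS = 2.07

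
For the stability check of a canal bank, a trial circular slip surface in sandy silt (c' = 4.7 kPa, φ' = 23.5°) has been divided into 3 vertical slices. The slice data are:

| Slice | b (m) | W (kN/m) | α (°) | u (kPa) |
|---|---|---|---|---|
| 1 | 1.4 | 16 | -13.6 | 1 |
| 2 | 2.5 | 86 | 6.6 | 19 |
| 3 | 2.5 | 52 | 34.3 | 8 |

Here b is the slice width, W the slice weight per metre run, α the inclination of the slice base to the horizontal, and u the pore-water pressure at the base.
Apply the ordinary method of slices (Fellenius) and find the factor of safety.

FS = 1.79

Ordinary method of slices: FS = Σ[c'·Δl_i + (W_i cosα_i − u_i·Δl_i)·tanφ'] / Σ W_i sinα_i, with Δl_i = b_i / cosα_i.
Slice 1: Δl = 1.4/cos(-13.6°) = 1.440 m; N'_1 = 16·cos(-13.6°) − 1·1.440 = 14.1; c'Δl = 6.77; W sinα = -3.8
Slice 2: Δl = 2.5/cos6.6° = 2.517 m; N'_2 = 86·cos6.6° − 19·2.517 = 37.6; c'Δl = 11.83; W sinα = 9.9
Slice 3: Δl = 2.5/cos34.3° = 3.026 m; N'_3 = 52·cos34.3° − 8·3.026 = 18.7; c'Δl = 14.22; W sinα = 29.3
Σc'Δl = 32.8 kN/m; ΣN' = 70.5 kN/m; ΣW sinα = 35.4 kN/m
Resisting = 32.8 + 70.5·tan23.5° = 32.8 + 30.6 = 63.5 kN/m
FS = 63.5 / 35.4 = 1.791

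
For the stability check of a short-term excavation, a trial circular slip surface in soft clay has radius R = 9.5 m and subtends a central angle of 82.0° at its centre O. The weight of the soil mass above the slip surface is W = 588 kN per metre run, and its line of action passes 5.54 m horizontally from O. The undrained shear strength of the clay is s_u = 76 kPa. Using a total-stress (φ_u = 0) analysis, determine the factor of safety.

FS = 3.01

Taking moments about the centre O, the resisting moment is provided by the undrained shear strength acting along the arc:
Arc length L_a = R·θ = 9.5·(82.0°·π/180) = 9.5·1.4312 = 13.60 m
M_R = s_u·L_a·R = 76·13.60·9.5 = 9816.4 kN·m/m
M_D = W·d = 588·5.54 = 3257.5 kN·m/m
FS = M_R / M_D = 9816.4 / 3257.5 = 3.013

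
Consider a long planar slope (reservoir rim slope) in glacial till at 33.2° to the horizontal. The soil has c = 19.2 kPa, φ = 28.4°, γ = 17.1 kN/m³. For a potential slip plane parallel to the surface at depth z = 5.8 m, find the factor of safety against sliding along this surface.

FS = 1.25

For an infinite slope with a slip plane parallel to the surface (no pore pressure): FS = [c + γz cos²β tanφ] / [γz sinβ cosβ].
γz = 17.1·5.8 = 99.18 kN/m²
Numerator = 19.2 + 99.18·cos²33.2°·tan28.4° = 19.2 + 99.18·0.7002·0.5407 = 56.748 kPa
Denominator = 99.18·sin33.2°·cos33.2° = 99.18·0.5476·0.8368 = 45.442 kPa
FS = 56.748 / 45.442 = 1.249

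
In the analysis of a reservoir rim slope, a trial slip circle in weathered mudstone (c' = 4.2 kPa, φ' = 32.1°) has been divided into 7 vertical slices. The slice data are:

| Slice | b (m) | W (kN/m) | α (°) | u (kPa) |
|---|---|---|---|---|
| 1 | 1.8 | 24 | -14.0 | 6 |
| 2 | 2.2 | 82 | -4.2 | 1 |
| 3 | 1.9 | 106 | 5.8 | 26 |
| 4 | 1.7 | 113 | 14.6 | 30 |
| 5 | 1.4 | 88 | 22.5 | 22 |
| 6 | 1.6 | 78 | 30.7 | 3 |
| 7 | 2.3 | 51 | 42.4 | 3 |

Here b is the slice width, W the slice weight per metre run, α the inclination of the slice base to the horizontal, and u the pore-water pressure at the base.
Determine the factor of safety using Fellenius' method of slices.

Ordinary method of slices: FS = Σ[c'·Δl_i + (W_i cosα_i − u_i·Δl_i)·tanφ'] / Σ W_i sinα_i, with Δl_i = b_i / cosα_i.
Slice 1: Δl = 1.8/cos(-14.0°) = 1.855 m; N'_1 = 24·cos(-14.0°) − 6·1.855 = 12.2; c'Δl = 7.79; W sinα = -5.8
Slice 2: Δl = 2.2/cos(-4.2°) = 2.206 m; N'_2 = 82·cos(-4.2°) − 1·2.206 = 79.6; c'Δl = 9.26; W sinα = -6.0
Slice 3: Δl = 1.9/cos5.8° = 1.910 m; N'_3 = 106·cos5.8° − 26·1.910 = 55.8; c'Δl = 8.02; W sinα = 10.7
Slice 4: Δl = 1.7/cos14.6° = 1.757 m; N'_4 = 113·cos14.6° − 30·1.757 = 56.6; c'Δl = 7.38; W sinα = 28.5
Slice 5: Δl = 1.4/cos22.5° = 1.515 m; N'_5 = 88·cos22.5° − 22·1.515 = 48.0; c'Δl = 6.36; W sinα = 33.7
Slice 6: Δl = 1.6/cos30.7° = 1.861 m; N'_6 = 78·cos30.7° − 3·1.861 = 61.5; c'Δl = 7.82; W sinα = 39.8
Slice 7: Δl = 2.3/cos42.4° = 3.115 m; N'_7 = 51·cos42.4° − 3·3.115 = 28.3; c'Δl = 13.08; W sinα = 34.4
Σc'Δl = 59.7 kN/m; ΣN' = 342.0 kN/m; ΣW sinα = 135.3 kN/m
Resisting = 59.7 + 342.0·tan32.1° = 59.7 + 214.5 = 274.2 kN/m
FS = 274.2 / 135.3 = 2.027

FS = 2.03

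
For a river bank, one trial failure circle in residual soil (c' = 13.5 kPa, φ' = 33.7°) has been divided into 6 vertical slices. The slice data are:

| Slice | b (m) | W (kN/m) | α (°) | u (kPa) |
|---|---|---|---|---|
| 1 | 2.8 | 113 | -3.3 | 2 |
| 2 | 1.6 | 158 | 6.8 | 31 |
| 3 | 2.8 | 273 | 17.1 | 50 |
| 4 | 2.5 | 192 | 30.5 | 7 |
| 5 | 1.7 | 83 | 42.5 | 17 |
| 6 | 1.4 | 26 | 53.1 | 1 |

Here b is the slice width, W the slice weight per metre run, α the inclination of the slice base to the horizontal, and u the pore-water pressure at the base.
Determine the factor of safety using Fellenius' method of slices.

FS = 2.03

Ordinary method of slices: FS = Σ[c'·Δl_i + (W_i cosα_i − u_i·Δl_i)·tanφ'] / Σ W_i sinα_i, with Δl_i = b_i / cosα_i.
Slice 1: Δl = 2.8/cos(-3.3°) = 2.805 m; N'_1 = 113·cos(-3.3°) − 2·2.805 = 107.2; c'Δl = 37.86; W sinα = -6.5
Slice 2: Δl = 1.6/cos6.8° = 1.611 m; N'_2 = 158·cos6.8° − 31·1.611 = 106.9; c'Δl = 21.75; W sinα = 18.7
Slice 3: Δl = 2.8/cos17.1° = 2.930 m; N'_3 = 273·cos17.1° − 50·2.930 = 114.5; c'Δl = 39.55; W sinα = 80.3
Slice 4: Δl = 2.5/cos30.5° = 2.901 m; N'_4 = 192·cos30.5° − 7·2.901 = 145.1; c'Δl = 39.17; W sinα = 97.4
Slice 5: Δl = 1.7/cos42.5° = 2.306 m; N'_5 = 83·cos42.5° − 17·2.306 = 22.0; c'Δl = 31.13; W sinα = 56.1
Slice 6: Δl = 1.4/cos53.1° = 2.332 m; N'_6 = 26·cos53.1° − 1·2.332 = 13.3; c'Δl = 31.48; W sinα = 20.8
Σc'Δl = 200.9 kN/m; ΣN' = 509.0 kN/m; ΣW sinα = 266.8 kN/m
Resisting = 200.9 + 509.0·tan33.7° = 200.9 + 339.5 = 540.4 kN/m
FS = 540.4 / 266.8 = 2.026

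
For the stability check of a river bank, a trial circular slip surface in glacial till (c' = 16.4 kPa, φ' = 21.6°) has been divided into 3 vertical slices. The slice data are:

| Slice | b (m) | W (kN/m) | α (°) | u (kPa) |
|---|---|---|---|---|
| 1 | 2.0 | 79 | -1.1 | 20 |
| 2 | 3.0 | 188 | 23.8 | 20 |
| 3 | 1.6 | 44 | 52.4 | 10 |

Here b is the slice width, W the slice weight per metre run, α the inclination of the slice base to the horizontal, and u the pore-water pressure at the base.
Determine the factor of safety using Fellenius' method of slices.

FS = 1.72

Ordinary method of slices: FS = Σ[c'·Δl_i + (W_i cosα_i − u_i·Δl_i)·tanφ'] / Σ W_i sinα_i, with Δl_i = b_i / cosα_i.
Slice 1: Δl = 2.0/cos(-1.1°) = 2.000 m; N'_1 = 79·cos(-1.1°) − 20·2.000 = 39.0; c'Δl = 32.81; W sinα = -1.5
Slice 2: Δl = 3.0/cos23.8° = 3.279 m; N'_2 = 188·cos23.8° − 20·3.279 = 106.4; c'Δl = 53.77; W sinα = 75.9
Slice 3: Δl = 1.6/cos52.4° = 2.622 m; N'_3 = 44·cos52.4° − 10·2.622 = 0.6; c'Δl = 43.01; W sinα = 34.9
Σc'Δl = 129.6 kN/m; ΣN' = 146.0 kN/m; ΣW sinα = 109.2 kN/m
Resisting = 129.6 + 146.0·tan21.6° = 129.6 + 57.8 = 187.4 kN/m
FS = 187.4 / 109.2 = 1.716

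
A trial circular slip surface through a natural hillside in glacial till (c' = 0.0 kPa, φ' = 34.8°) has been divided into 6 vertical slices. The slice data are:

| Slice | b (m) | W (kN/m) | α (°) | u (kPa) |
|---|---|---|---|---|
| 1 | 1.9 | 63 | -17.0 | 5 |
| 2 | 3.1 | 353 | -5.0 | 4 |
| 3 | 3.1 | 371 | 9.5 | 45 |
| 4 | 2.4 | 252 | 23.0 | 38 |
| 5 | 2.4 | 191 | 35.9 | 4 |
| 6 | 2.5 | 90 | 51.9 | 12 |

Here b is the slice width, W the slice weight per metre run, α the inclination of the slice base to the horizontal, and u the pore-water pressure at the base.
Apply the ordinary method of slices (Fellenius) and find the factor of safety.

Ordinary method of slices: FS = Σ[c'·Δl_i + (W_i cosα_i − u_i·Δl_i)·tanφ'] / Σ W_i sinα_i, with Δl_i = b_i / cosα_i.
Slice 1: Δl = 1.9/cos(-17.0°) = 1.987 m; N'_1 = 63·cos(-17.0°) − 5·1.987 = 50.3; c'Δl = 0.00; W sinα = -18.4
Slice 2: Δl = 3.1/cos(-5.0°) = 3.112 m; N'_2 = 353·cos(-5.0°) − 4·3.112 = 339.2; c'Δl = 0.00; W sinα = -30.8
Slice 3: Δl = 3.1/cos9.5° = 3.143 m; N'_3 = 371·cos9.5° − 45·3.143 = 224.5; c'Δl = 0.00; W sinα = 61.2
Slice 4: Δl = 2.4/cos23.0° = 2.607 m; N'_4 = 252·cos23.0° − 38·2.607 = 132.9; c'Δl = 0.00; W sinα = 98.5
Slice 5: Δl = 2.4/cos35.9° = 2.963 m; N'_5 = 191·cos35.9° − 4·2.963 = 142.9; c'Δl = 0.00; W sinα = 112.0
Slice 6: Δl = 2.5/cos51.9° = 4.052 m; N'_6 = 90·cos51.9° − 12·4.052 = 6.9; c'Δl = 0.00; W sinα = 70.8
Σc'Δl = 0.0 kN/m; ΣN' = 896.7 kN/m; ΣW sinα = 293.3 kN/m
Resisting = 0.0 + 896.7·tan34.8° = 0.0 + 623.2 = 623.2 kN/m
FS = 623.2 / 293.3 = 2.125

FS = 2.12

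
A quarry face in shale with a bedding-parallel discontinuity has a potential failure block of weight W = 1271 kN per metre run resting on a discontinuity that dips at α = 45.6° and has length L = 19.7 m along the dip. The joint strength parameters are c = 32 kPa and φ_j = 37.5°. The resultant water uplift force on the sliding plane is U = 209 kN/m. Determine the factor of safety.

Resolving the block weight along and normal to the plane and applying the Mohr–Coulomb strength on the joint:
N' = W cosα − U = 1271·cos45.6° − 209 = 680.3 kN/m
Driving force T = W sinα = 1271·sin45.6° = 908.1 kN/m
Resisting force R = c·L + N'·tanφ_j = 32·19.7 + 680.3·tan37.5° = 630.4 + 522.0 = 1152.4 kN/m
FS = R / T = 1152.4 / 908.1 = 1.269

FS = 1.27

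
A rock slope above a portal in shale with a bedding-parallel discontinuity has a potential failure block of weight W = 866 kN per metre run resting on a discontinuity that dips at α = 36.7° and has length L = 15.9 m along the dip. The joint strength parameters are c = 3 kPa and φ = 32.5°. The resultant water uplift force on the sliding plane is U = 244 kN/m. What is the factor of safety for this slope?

FS = 0.65

Resolving the block weight along and normal to the plane and applying the Mohr–Coulomb strength on the joint:
N' = W cosα − U = 866·cos36.7° − 244 = 450.3 kN/m
Driving force T = W sinα = 866·sin36.7° = 517.5 kN/m
Resisting force R = c·L + N'·tanφ = 3·15.9 + 450.3·tan32.5° = 47.7 + 286.9 = 334.6 kN/m
FS = R / T = 334.6 / 517.5 = 0.647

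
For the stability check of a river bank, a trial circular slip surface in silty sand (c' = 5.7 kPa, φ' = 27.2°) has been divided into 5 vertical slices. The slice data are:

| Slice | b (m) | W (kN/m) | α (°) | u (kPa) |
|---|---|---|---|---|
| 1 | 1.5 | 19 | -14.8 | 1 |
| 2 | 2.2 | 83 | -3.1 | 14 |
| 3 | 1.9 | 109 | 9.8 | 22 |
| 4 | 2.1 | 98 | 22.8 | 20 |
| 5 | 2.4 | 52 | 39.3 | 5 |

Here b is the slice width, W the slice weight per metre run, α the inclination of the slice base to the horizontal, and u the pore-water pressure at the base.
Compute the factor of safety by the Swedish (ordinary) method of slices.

FS = 2.09

Ordinary method of slices: FS = Σ[c'·Δl_i + (W_i cosα_i − u_i·Δl_i)·tanφ'] / Σ W_i sinα_i, with Δl_i = b_i / cosα_i.
Slice 1: Δl = 1.5/cos(-14.8°) = 1.551 m; N'_1 = 19·cos(-14.8°) − 1·1.551 = 16.8; c'Δl = 8.84; W sinα = -4.9
Slice 2: Δl = 2.2/cos(-3.1°) = 2.203 m; N'_2 = 83·cos(-3.1°) − 14·2.203 = 52.0; c'Δl = 12.56; W sinα = -4.5
Slice 3: Δl = 1.9/cos9.8° = 1.928 m; N'_3 = 109·cos9.8° − 22·1.928 = 65.0; c'Δl = 10.99; W sinα = 18.6
Slice 4: Δl = 2.1/cos22.8° = 2.278 m; N'_4 = 98·cos22.8° − 20·2.278 = 44.8; c'Δl = 12.98; W sinα = 38.0
Slice 5: Δl = 2.4/cos39.3° = 3.101 m; N'_5 = 52·cos39.3° − 5·3.101 = 24.7; c'Δl = 17.68; W sinα = 32.9
Σc'Δl = 63.1 kN/m; ΣN' = 203.4 kN/m; ΣW sinα = 80.1 kN/m
Resisting = 63.1 + 203.4·tan27.2° = 63.1 + 104.5 = 167.6 kN/m
FS = 167.6 / 80.1 = 2.091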